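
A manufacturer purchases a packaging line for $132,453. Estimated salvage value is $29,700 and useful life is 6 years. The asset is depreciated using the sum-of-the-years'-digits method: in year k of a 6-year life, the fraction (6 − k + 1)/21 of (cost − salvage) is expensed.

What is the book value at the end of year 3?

Depreciable base = $132,453 − $29,700 = $102,753.
Sum of the years' digits = 6+5+4+3+2+1 = 21.
Year 1: $102,753 × 6/21 = $29,358. Book value $103,095.
Year 2: $102,753 × 5/21 = $24,465. Book value $78,630.
Year 3: $102,753 × 4/21 = $19,572. Book value $59,058.

$59,058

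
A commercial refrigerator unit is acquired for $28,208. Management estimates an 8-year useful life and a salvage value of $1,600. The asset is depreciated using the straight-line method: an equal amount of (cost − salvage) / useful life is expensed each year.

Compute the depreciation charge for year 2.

$3,326

Depreciable base = $28,208 − $1,600 = $26,608.
Annual expense = $26,608 / 8 = $3,326.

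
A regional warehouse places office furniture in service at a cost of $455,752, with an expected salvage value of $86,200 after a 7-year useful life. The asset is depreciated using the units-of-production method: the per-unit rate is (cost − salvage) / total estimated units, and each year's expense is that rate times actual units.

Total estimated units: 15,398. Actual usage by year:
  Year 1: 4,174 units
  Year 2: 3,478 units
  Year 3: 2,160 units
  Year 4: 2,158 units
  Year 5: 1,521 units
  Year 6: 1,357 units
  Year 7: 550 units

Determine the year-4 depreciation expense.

Depreciable base = $455,752 − $86,200 = $369,552.
Rate = $369,552 / 15,398 units = $24 per unit.
Year 1: 4,174 × $24 = $100,176. Book value $355,576.
Year 2: 3,478 × $24 = $83,472. Book value $272,104.
Year 3: 2,160 × $24 = $51,840. Book value $220,264.
Year 4: 2,158 × $24 = $51,792. Book value $168,472.

$51,792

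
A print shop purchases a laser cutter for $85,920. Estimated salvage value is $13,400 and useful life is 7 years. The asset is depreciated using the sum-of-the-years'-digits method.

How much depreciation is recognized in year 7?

Depreciable base = $85,920 − $13,400 = $72,520.
Sum of the years' digits = 7+6+5+4+3+2+1 = 28.
Year 1: $72,520 × 7/28 = $18,130. Book value $67,790.
Year 2: $72,520 × 6/28 = $15,540. Book value $52,250.
Year 3: $72,520 × 5/28 = $12,950. Book value $39,300.
Year 4: $72,520 × 4/28 = $10,360. Book value $28,940.
Year 5: $72,520 × 3/28 = $7,770. Book value $21,170.
Year 6: $72,520 × 2/28 = $5,180. Book value $15,990.
Year 7: $72,520 × 1/28 = $2,590. Book value $13,400.

$2,590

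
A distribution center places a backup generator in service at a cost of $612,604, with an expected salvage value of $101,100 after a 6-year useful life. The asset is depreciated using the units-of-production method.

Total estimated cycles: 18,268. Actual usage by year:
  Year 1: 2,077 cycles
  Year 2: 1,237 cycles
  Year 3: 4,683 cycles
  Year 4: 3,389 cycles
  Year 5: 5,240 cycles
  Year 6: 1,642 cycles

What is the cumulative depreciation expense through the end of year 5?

$465,528

Depreciable base = $612,604 − $101,100 = $511,504.
Rate = $511,504 / 18,268 cycles = $28 per cycle.
Year 1: 2,077 × $28 = $58,156. Book value $554,448.
Year 2: 1,237 × $28 = $34,636. Book value $519,812.
Year 3: 4,683 × $28 = $131,124. Book value $388,688.
Year 4: 3,389 × $28 = $94,892. Book value $293,796.
Year 5: 5,240 × $28 = $146,720. Book value $147,076.
Accumulated through year 5 = $612,604 − $147,076 = $465,528.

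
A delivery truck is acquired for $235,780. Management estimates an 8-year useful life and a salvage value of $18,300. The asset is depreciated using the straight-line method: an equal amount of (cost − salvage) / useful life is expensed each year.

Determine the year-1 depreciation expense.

Depreciable base = $235,780 − $18,300 = $217,480.
Annual expense = $217,480 / 8 = $27,185.

$27,185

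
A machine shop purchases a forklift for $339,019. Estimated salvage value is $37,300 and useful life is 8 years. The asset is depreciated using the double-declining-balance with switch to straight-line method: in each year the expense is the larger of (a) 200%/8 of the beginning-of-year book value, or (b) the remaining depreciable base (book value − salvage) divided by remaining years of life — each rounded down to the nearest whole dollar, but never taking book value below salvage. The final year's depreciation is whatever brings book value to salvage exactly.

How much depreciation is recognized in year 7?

$15,084

Depreciable base = $339,019 − $37,300 = $301,719.
Year 1: DB = ⌊$339,019 × 200%/8⌋ = $84,754; SL = ⌊$301,719/8⌋ = $37,714 → take DB $84,754. Book value $254,265.
Year 2: DB = ⌊$254,265 × 200%/8⌋ = $63,566; SL = ⌊$216,965/7⌋ = $30,995 → take DB $63,566. Book value $190,699.
Year 3: DB = ⌊$190,699 × 200%/8⌋ = $47,674; SL = ⌊$153,399/6⌋ = $25,566 → take DB $47,674. Book value $143,025.
Year 4: DB = ⌊$143,025 × 200%/8⌋ = $35,756; SL = ⌊$105,725/5⌋ = $21,145 → take DB $35,756. Book value $107,269.
Year 5: DB = ⌊$107,269 × 200%/8⌋ = $26,817; SL = ⌊$69,969/4⌋ = $17,492 → take DB $26,817. Book value $80,452.
Year 6: DB = ⌊$80,452 × 200%/8⌋ = $20,113; SL = ⌊$43,152/3⌋ = $14,384 → take DB $20,113. Book value $60,339.
Year 7: DB = ⌊$60,339 × 200%/8⌋ = $15,084; SL = ⌊$23,039/2⌋ = $11,519 → take DB $15,084. Book value $45,255.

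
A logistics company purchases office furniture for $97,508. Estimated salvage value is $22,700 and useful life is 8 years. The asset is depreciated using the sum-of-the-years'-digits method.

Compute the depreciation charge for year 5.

Depreciable base = $97,508 − $22,700 = $74,808.
Sum of the years' digits = 8+7+6+5+4+3+2+1 = 36.
Year 1: $74,808 × 8/36 = $16,624. Book value $80,884.
Year 2: $74,808 × 7/36 = $14,546. Book value $66,338.
Year 3: $74,808 × 6/36 = $12,468. Book value $53,870.
Year 4: $74,808 × 5/36 = $10,390. Book value $43,480.
Year 5: $74,808 × 4/36 = $8,312. Book value $35,168.

$8,312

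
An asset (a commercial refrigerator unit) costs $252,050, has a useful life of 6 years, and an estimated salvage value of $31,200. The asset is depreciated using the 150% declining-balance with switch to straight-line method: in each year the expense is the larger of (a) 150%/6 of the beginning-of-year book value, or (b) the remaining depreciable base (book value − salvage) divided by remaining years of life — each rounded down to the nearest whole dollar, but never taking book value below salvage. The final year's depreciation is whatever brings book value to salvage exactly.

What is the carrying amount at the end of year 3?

$106,335

Depreciable base = $252,050 − $31,200 = $220,850.
Year 1: DB = ⌊$252,050 × 150%/6⌋ = $63,012; SL = ⌊$220,850/6⌋ = $36,808 → take DB $63,012. Book value $189,038.
Year 2: DB = ⌊$189,038 × 150%/6⌋ = $47,259; SL = ⌊$157,838/5⌋ = $31,567 → take DB $47,259. Book value $141,779.
Year 3: DB = ⌊$141,779 × 150%/6⌋ = $35,444; SL = ⌊$110,579/4⌋ = $27,644 → take DB $35,444. Book value $106,335.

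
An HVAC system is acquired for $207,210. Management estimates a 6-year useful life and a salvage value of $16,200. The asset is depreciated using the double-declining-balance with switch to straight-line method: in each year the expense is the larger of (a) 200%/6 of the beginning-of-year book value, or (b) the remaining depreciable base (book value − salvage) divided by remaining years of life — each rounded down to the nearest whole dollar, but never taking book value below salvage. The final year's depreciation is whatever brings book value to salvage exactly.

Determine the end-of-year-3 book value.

Depreciable base = $207,210 − $16,200 = $191,010.
Year 1: DB = ⌊$207,210 × 200%/6⌋ = $69,070; SL = ⌊$191,010/6⌋ = $31,835 → take DB $69,070. Book value $138,140.
Year 2: DB = ⌊$138,140 × 200%/6⌋ = $46,046; SL = ⌊$121,940/5⌋ = $24,388 → take DB $46,046. Book value $92,094.
Year 3: DB = ⌊$92,094 × 200%/6⌋ = $30,698; SL = ⌊$75,894/4⌋ = $18,973 → take DB $30,698. Book value $61,396.

$61,396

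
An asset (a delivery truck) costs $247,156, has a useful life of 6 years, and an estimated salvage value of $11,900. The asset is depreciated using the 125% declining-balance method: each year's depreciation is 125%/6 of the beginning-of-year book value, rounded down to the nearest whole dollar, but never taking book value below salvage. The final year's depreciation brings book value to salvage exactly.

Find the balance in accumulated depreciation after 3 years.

Depreciable base = $247,156 − $11,900 = $235,256.
Year 1: ⌊$247,156 × 125%/6⌋ = $51,490. Book value $195,666.
Year 2: ⌊$195,666 × 125%/6⌋ = $40,763. Book value $154,903.
Year 3: ⌊$154,903 × 125%/6⌋ = $32,271. Book value $122,632.
Accumulated through year 3 = $247,156 − $122,632 = $124,524.

$124,524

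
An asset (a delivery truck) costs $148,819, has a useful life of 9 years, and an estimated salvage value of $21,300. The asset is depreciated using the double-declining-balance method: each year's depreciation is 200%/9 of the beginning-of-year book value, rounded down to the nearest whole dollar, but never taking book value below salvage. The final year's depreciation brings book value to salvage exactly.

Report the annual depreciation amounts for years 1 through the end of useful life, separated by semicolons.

Depreciable base = $148,819 − $21,300 = $127,519.
Year 1: ⌊$148,819 × 200%/9⌋ = $33,070. Book value $115,749.
Year 2: ⌊$115,749 × 200%/9⌋ = $25,722. Book value $90,027.
Year 3: ⌊$90,027 × 200%/9⌋ = $20,006. Book value $70,021.
Year 4: ⌊$70,021 × 200%/9⌋ = $15,560. Book value $54,461.
Year 5: ⌊$54,461 × 200%/9⌋ = $12,102. Book value $42,359.
Year 6: ⌊$42,359 × 200%/9⌋ = $9,413. Book value $32,946.
Year 7: ⌊$32,946 × 200%/9⌋ = $7,321. Book value $25,625.
Year 8: ⌊$25,625 × 200%/9⌋ = $5,694, capped at $4,325. Book value $21,300.
Year 9 (final): $21,300 − $21,300 = $0. Book value $21,300.

$33,070; $25,722; $20,006; $15,560; $12,102; $9,413; $7,321; $4,325; $0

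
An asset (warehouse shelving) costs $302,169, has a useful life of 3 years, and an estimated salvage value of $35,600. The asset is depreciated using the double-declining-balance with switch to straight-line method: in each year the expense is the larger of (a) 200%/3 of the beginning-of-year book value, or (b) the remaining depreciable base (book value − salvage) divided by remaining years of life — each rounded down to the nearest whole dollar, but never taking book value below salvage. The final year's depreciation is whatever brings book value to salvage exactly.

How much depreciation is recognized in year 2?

$65,123

Depreciable base = $302,169 − $35,600 = $266,569.
Year 1: DB = ⌊$302,169 × 200%/3⌋ = $201,446; SL = ⌊$266,569/3⌋ = $88,856 → take DB $201,446. Book value $100,723.
Year 2: DB = ⌊$100,723 × 200%/3⌋ = $67,148; SL = ⌊$65,123/2⌋ = $32,561 → take DB $67,148, capped at $65,123. Book value $35,600.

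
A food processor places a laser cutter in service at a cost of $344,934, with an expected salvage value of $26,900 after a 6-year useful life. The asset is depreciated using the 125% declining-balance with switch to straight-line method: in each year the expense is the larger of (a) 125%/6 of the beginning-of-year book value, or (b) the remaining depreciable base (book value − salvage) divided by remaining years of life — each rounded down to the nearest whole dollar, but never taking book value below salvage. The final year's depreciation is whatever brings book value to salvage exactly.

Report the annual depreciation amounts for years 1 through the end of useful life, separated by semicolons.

$71,861; $56,890; $47,320; $47,321; $47,321; $47,321

Depreciable base = $344,934 − $26,900 = $318,034.
Year 1: DB = ⌊$344,934 × 125%/6⌋ = $71,861; SL = ⌊$318,034/6⌋ = $53,005 → take DB $71,861. Book value $273,073.
Year 2: DB = ⌊$273,073 × 125%/6⌋ = $56,890; SL = ⌊$246,173/5⌋ = $49,234 → take DB $56,890. Book value $216,183.
Year 3: DB = ⌊$216,183 × 125%/6⌋ = $45,038; SL = ⌊$189,283/4⌋ = $47,320 → take SL $47,320. Book value $168,863.
Year 4: DB = ⌊$168,863 × 125%/6⌋ = $35,179; SL = ⌊$141,963/3⌋ = $47,321 → take SL $47,321. Book value $121,542.
Year 5: DB = ⌊$121,542 × 125%/6⌋ = $25,321; SL = ⌊$94,642/2⌋ = $47,321 → take SL $47,321. Book value $74,221.
Year 6 (final): $74,221 − $26,900 = $47,321. Book value $26,900.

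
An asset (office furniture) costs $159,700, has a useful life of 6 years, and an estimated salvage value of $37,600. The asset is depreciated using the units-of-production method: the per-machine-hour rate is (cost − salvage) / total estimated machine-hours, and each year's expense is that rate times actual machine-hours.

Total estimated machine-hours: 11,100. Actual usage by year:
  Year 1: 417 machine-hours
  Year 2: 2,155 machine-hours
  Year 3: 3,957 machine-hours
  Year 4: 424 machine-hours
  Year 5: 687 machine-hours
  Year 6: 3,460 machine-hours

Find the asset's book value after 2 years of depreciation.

$131,408

Depreciable base = $159,700 − $37,600 = $122,100.
Rate = $122,100 / 11,100 machine-hours = $11 per machine-hour.
Year 1: 417 × $11 = $4,587. Book value $155,113.
Year 2: 2,155 × $11 = $23,705. Book value $131,408.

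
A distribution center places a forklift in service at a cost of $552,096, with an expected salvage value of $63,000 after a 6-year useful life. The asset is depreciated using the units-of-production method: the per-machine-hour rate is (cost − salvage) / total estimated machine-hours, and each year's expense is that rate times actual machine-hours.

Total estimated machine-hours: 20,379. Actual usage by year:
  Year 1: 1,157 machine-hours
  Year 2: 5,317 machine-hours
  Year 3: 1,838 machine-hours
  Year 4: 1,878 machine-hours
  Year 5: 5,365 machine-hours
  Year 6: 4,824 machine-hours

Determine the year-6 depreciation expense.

$115,776

Depreciable base = $552,096 − $63,000 = $489,096.
Rate = $489,096 / 20,379 machine-hours = $24 per machine-hour.
Year 1: 1,157 × $24 = $27,768. Book value $524,328.
Year 2: 5,317 × $24 = $127,608. Book value $396,720.
Year 3: 1,838 × $24 = $44,112. Book value $352,608.
Year 4: 1,878 × $24 = $45,072. Book value $307,536.
Year 5: 5,365 × $24 = $128,760. Book value $178,776.
Year 6: 4,824 × $24 = $115,776. Book value $63,000.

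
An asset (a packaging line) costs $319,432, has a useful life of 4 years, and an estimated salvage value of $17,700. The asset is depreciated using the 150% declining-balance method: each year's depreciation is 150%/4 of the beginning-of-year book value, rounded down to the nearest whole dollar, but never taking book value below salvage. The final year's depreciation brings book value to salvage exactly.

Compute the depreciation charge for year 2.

$74,866

Depreciable base = $319,432 − $17,700 = $301,732.
Year 1: ⌊$319,432 × 150%/4⌋ = $119,787. Book value $199,645.
Year 2: ⌊$199,645 × 150%/4⌋ = $74,866. Book value $124,779.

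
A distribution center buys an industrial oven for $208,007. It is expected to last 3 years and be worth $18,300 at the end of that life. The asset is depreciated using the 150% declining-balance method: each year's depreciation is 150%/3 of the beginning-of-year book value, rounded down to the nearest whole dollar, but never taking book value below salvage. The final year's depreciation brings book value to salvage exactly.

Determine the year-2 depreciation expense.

Depreciable base = $208,007 − $18,300 = $189,707.
Year 1: ⌊$208,007 × 150%/3⌋ = $104,003. Book value $104,004.
Year 2: ⌊$104,004 × 150%/3⌋ = $52,002. Book value $52,002.

$52,002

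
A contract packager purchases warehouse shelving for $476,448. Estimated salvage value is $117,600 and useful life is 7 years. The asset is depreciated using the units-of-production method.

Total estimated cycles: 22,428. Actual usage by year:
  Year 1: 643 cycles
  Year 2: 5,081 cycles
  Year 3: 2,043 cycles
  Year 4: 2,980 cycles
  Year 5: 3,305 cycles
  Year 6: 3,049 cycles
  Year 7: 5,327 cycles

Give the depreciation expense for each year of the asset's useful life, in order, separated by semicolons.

$10,288; $81,296; $32,688; $47,680; $52,880; $48,784; $85,232

Depreciable base = $476,448 − $117,600 = $358,848.
Rate = $358,848 / 22,428 cycles = $16 per cycle.
Year 1: 643 × $16 = $10,288. Book value $466,160.
Year 2: 5,081 × $16 = $81,296. Book value $384,864.
Year 3: 2,043 × $16 = $32,688. Book value $352,176.
Year 4: 2,980 × $16 = $47,680. Book value $304,496.
Year 5: 3,305 × $16 = $52,880. Book value $251,616.
Year 6: 3,049 × $16 = $48,784. Book value $202,832.
Year 7: 5,327 × $16 = $85,232. Book value $117,600.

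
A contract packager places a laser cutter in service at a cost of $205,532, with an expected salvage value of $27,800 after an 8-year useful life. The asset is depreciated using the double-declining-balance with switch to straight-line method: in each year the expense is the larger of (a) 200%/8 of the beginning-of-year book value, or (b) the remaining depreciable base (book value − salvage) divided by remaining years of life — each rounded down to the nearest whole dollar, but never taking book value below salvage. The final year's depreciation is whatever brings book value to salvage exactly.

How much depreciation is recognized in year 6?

$12,193

Depreciable base = $205,532 − $27,800 = $177,732.
Year 1: DB = ⌊$205,532 × 200%/8⌋ = $51,383; SL = ⌊$177,732/8⌋ = $22,216 → take DB $51,383. Book value $154,149.
Year 2: DB = ⌊$154,149 × 200%/8⌋ = $38,537; SL = ⌊$126,349/7⌋ = $18,049 → take DB $38,537. Book value $115,612.
Year 3: DB = ⌊$115,612 × 200%/8⌋ = $28,903; SL = ⌊$87,812/6⌋ = $14,635 → take DB $28,903. Book value $86,709.
Year 4: DB = ⌊$86,709 × 200%/8⌋ = $21,677; SL = ⌊$58,909/5⌋ = $11,781 → take DB $21,677. Book value $65,032.
Year 5: DB = ⌊$65,032 × 200%/8⌋ = $16,258; SL = ⌊$37,232/4⌋ = $9,308 → take DB $16,258. Book value $48,774.
Year 6: DB = ⌊$48,774 × 200%/8⌋ = $12,193; SL = ⌊$20,974/3⌋ = $6,991 → take DB $12,193. Book value $36,581.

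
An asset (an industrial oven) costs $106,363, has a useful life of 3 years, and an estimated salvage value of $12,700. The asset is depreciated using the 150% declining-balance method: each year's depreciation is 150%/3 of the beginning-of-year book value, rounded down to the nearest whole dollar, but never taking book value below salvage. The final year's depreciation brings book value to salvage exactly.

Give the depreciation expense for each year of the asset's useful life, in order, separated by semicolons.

Depreciable base = $106,363 − $12,700 = $93,663.
Year 1: ⌊$106,363 × 150%/3⌋ = $53,181. Book value $53,182.
Year 2: ⌊$53,182 × 150%/3⌋ = $26,591. Book value $26,591.
Year 3 (final): $26,591 − $12,700 = $13,891. Book value $12,700.

$53,181; $26,591; $13,891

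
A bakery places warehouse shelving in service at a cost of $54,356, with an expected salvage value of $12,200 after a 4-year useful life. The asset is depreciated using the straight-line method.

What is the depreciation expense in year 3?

$10,539

Depreciable base = $54,356 − $12,200 = $42,156.
Annual expense = $42,156 / 4 = $10,539.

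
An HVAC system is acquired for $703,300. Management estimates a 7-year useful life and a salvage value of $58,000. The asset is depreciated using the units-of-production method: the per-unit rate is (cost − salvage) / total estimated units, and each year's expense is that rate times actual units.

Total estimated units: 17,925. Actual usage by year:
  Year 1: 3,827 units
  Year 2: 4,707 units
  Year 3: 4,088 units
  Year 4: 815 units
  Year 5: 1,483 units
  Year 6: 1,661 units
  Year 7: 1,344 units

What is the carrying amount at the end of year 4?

$219,568

Depreciable base = $703,300 − $58,000 = $645,300.
Rate = $645,300 / 17,925 units = $36 per unit.
Year 1: 3,827 × $36 = $137,772. Book value $565,528.
Year 2: 4,707 × $36 = $169,452. Book value $396,076.
Year 3: 4,088 × $36 = $147,168. Book value $248,908.
Year 4: 815 × $36 = $29,340. Book value $219,568.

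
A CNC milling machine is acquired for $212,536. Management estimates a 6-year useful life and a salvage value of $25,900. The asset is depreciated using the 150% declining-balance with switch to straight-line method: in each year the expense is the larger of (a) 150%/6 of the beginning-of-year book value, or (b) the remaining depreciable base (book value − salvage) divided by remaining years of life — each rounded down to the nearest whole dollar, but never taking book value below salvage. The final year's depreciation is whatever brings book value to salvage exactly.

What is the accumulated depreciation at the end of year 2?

$92,984

Depreciable base = $212,536 − $25,900 = $186,636.
Year 1: DB = ⌊$212,536 × 150%/6⌋ = $53,134; SL = ⌊$186,636/6⌋ = $31,106 → take DB $53,134. Book value $159,402.
Year 2: DB = ⌊$159,402 × 150%/6⌋ = $39,850; SL = ⌊$133,502/5⌋ = $26,700 → take DB $39,850. Book value $119,552.
Accumulated through year 2 = $212,536 − $119,552 = $92,984.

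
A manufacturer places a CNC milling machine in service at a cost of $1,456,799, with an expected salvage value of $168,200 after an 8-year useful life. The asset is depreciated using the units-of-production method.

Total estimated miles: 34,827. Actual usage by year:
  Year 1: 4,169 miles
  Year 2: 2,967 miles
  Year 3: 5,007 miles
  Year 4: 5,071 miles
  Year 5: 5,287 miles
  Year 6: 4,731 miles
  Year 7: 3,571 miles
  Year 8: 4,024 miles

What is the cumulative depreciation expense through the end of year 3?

Depreciable base = $1,456,799 − $168,200 = $1,288,599.
Rate = $1,288,599 / 34,827 miles = $37 per mile.
Year 1: 4,169 × $37 = $154,253. Book value $1,302,546.
Year 2: 2,967 × $37 = $109,779. Book value $1,192,767.
Year 3: 5,007 × $37 = $185,259. Book value $1,007,508.
Accumulated through year 3 = $1,456,799 − $1,007,508 = $449,291.

$449,291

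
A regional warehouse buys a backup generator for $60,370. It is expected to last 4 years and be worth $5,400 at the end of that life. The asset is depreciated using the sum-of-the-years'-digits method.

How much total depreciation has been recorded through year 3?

Depreciable base = $60,370 − $5,400 = $54,970.
Sum of the years' digits = 4+3+2+1 = 10.
Year 1: $54,970 × 4/10 = $21,988. Book value $38,382.
Year 2: $54,970 × 3/10 = $16,491. Book value $21,891.
Year 3: $54,970 × 2/10 = $10,994. Book value $10,897.
Accumulated through year 3 = $60,370 − $10,897 = $49,473.

$49,473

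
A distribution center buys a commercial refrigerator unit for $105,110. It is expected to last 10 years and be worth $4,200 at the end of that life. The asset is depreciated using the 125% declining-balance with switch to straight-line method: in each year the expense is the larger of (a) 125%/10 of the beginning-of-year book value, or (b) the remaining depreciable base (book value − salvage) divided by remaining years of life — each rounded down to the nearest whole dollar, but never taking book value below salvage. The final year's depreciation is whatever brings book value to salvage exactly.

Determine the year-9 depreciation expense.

$9,460

Depreciable base = $105,110 − $4,200 = $100,910.
Year 1: DB = ⌊$105,110 × 125%/10⌋ = $13,138; SL = ⌊$100,910/10⌋ = $10,091 → take DB $13,138. Book value $91,972.
Year 2: DB = ⌊$91,972 × 125%/10⌋ = $11,496; SL = ⌊$87,772/9⌋ = $9,752 → take DB $11,496. Book value $80,476.
Year 3: DB = ⌊$80,476 × 125%/10⌋ = $10,059; SL = ⌊$76,276/8⌋ = $9,534 → take DB $10,059. Book value $70,417.
Year 4: DB = ⌊$70,417 × 125%/10⌋ = $8,802; SL = ⌊$66,217/7⌋ = $9,459 → take SL $9,459. Book value $60,958.
Year 5: DB = ⌊$60,958 × 125%/10⌋ = $7,619; SL = ⌊$56,758/6⌋ = $9,459 → take SL $9,459. Book value $51,499.
Year 6: DB = ⌊$51,499 × 125%/10⌋ = $6,437; SL = ⌊$47,299/5⌋ = $9,459 → take SL $9,459. Book value $42,040.
Year 7: DB = ⌊$42,040 × 125%/10⌋ = $5,255; SL = ⌊$37,840/4⌋ = $9,460 → take SL $9,460. Book value $32,580.
Year 8: DB = ⌊$32,580 × 125%/10⌋ = $4,072; SL = ⌊$28,380/3⌋ = $9,460 → take SL $9,460. Book value $23,120.
Year 9: DB = ⌊$23,120 × 125%/10⌋ = $2,890; SL = ⌊$18,920/2⌋ = $9,460 → take SL $9,460. Book value $13,660.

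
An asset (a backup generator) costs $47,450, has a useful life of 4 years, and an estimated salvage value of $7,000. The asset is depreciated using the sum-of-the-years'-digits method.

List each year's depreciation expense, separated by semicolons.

Depreciable base = $47,450 − $7,000 = $40,450.
Sum of the years' digits = 4+3+2+1 = 10.
Year 1: $40,450 × 4/10 = $16,180. Book value $31,270.
Year 2: $40,450 × 3/10 = $12,135. Book value $19,135.
Year 3: $40,450 × 2/10 = $8,090. Book value $11,045.
Year 4: $40,450 × 1/10 = $4,045. Book value $7,000.

$16,180; $12,135; $8,090; $4,045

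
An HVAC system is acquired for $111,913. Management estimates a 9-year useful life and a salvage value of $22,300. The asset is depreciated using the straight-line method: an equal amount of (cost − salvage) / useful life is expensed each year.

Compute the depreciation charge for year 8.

Depreciable base = $111,913 − $22,300 = $89,613.
Annual expense = $89,613 / 9 = $9,957.

$9,957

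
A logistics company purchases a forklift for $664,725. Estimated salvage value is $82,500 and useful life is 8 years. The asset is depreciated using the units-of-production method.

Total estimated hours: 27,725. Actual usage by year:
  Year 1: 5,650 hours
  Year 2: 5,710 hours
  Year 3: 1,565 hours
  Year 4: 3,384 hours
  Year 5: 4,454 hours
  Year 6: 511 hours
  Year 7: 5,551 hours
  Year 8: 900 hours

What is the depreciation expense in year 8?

$18,900

Depreciable base = $664,725 − $82,500 = $582,225.
Rate = $582,225 / 27,725 hours = $21 per hour.
Year 1: 5,650 × $21 = $118,650. Book value $546,075.
Year 2: 5,710 × $21 = $119,910. Book value $426,165.
Year 3: 1,565 × $21 = $32,865. Book value $393,300.
Year 4: 3,384 × $21 = $71,064. Book value $322,236.
Year 5: 4,454 × $21 = $93,534. Book value $228,702.
Year 6: 511 × $21 = $10,731. Book value $217,971.
Year 7: 5,551 × $21 = $116,571. Book value $101,400.
Year 8: 900 × $21 = $18,900. Book value $82,500.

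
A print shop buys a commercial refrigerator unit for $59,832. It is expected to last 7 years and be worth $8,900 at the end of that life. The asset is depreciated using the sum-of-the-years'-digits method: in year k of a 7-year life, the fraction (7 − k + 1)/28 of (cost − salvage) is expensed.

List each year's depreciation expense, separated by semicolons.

$12,733; $10,914; $9,095; $7,276; $5,457; $3,638; $1,819

Depreciable base = $59,832 − $8,900 = $50,932.
Sum of the years' digits = 7+6+5+4+3+2+1 = 28.
Year 1: $50,932 × 7/28 = $12,733. Book value $47,099.
Year 2: $50,932 × 6/28 = $10,914. Book value $36,185.
Year 3: $50,932 × 5/28 = $9,095. Book value $27,090.
Year 4: $50,932 × 4/28 = $7,276. Book value $19,814.
Year 5: $50,932 × 3/28 = $5,457. Book value $14,357.
Year 6: $50,932 × 2/28 = $3,638. Book value $10,719.
Year 7: $50,932 × 1/28 = $1,819. Book value $8,900.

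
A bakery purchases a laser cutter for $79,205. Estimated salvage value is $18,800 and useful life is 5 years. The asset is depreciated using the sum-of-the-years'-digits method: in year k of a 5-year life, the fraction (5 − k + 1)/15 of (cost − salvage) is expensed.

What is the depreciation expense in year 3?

Depreciable base = $79,205 − $18,800 = $60,405.
Sum of the years' digits = 5+4+3+2+1 = 15.
Year 1: $60,405 × 5/15 = $20,135. Book value $59,070.
Year 2: $60,405 × 4/15 = $16,108. Book value $42,962.
Year 3: $60,405 × 3/15 = $12,081. Book value $30,881.

$12,081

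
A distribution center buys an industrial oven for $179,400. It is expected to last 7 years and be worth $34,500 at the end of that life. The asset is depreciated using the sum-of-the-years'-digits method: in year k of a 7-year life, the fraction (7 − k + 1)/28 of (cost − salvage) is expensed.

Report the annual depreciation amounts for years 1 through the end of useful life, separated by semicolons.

$36,225; $31,050; $25,875; $20,700; $15,525; $10,350; $5,175

Depreciable base = $179,400 − $34,500 = $144,900.
Sum of the years' digits = 7+6+5+4+3+2+1 = 28.
Year 1: $144,900 × 7/28 = $36,225. Book value $143,175.
Year 2: $144,900 × 6/28 = $31,050. Book value $112,125.
Year 3: $144,900 × 5/28 = $25,875. Book value $86,250.
Year 4: $144,900 × 4/28 = $20,700. Book value $65,550.
Year 5: $144,900 × 3/28 = $15,525. Book value $50,025.
Year 6: $144,900 × 2/28 = $10,350. Book value $39,675.
Year 7: $144,900 × 1/28 = $5,175. Book value $34,500.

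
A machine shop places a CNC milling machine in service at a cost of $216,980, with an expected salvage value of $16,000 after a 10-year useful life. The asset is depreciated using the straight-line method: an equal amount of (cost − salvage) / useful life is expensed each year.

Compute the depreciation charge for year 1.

$20,098

Depreciable base = $216,980 − $16,000 = $200,980.
Annual expense = $200,980 / 10 = $20,098.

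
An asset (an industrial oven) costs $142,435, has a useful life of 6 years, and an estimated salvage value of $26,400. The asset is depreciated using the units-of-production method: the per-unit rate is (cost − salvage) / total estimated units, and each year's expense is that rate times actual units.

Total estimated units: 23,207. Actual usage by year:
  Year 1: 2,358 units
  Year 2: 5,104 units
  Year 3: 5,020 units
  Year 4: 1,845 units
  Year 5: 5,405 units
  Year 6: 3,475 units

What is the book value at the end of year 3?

Depreciable base = $142,435 − $26,400 = $116,035.
Rate = $116,035 / 23,207 units = $5 per unit.
Year 1: 2,358 × $5 = $11,790. Book value $130,645.
Year 2: 5,104 × $5 = $25,520. Book value $105,125.
Year 3: 5,020 × $5 = $25,100. Book value $80,025.

$80,025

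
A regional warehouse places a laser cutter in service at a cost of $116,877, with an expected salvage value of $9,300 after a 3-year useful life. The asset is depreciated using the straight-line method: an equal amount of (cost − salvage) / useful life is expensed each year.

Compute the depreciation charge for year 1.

Depreciable base = $116,877 − $9,300 = $107,577.
Annual expense = $107,577 / 3 = $35,859.

$35,859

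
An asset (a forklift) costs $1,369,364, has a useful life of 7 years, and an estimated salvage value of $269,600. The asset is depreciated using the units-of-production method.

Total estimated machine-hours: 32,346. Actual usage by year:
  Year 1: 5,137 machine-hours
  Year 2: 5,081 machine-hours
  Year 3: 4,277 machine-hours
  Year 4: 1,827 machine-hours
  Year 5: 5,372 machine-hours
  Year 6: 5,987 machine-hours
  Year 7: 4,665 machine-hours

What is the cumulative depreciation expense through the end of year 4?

$554,948

Depreciable base = $1,369,364 − $269,600 = $1,099,764.
Rate = $1,099,764 / 32,346 machine-hours = $34 per machine-hour.
Year 1: 5,137 × $34 = $174,658. Book value $1,194,706.
Year 2: 5,081 × $34 = $172,754. Book value $1,021,952.
Year 3: 4,277 × $34 = $145,418. Book value $876,534.
Year 4: 1,827 × $34 = $62,118. Book value $814,416.
Accumulated through year 4 = $1,369,364 − $814,416 = $554,948.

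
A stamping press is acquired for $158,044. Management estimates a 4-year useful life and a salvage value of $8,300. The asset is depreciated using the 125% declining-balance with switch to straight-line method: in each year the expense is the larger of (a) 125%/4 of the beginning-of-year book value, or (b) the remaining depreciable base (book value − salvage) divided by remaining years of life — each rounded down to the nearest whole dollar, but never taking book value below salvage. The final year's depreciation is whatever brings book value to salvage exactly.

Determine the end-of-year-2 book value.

$74,701

Depreciable base = $158,044 − $8,300 = $149,744.
Year 1: DB = ⌊$158,044 × 125%/4⌋ = $49,388; SL = ⌊$149,744/4⌋ = $37,436 → take DB $49,388. Book value $108,656.
Year 2: DB = ⌊$108,656 × 125%/4⌋ = $33,955; SL = ⌊$100,356/3⌋ = $33,452 → take DB $33,955. Book value $74,701.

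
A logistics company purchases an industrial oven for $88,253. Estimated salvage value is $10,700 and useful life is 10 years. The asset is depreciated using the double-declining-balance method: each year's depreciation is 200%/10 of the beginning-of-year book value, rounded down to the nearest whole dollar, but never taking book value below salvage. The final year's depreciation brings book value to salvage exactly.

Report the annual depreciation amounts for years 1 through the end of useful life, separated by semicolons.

Depreciable base = $88,253 − $10,700 = $77,553.
Year 1: ⌊$88,253 × 200%/10⌋ = $17,650. Book value $70,603.
Year 2: ⌊$70,603 × 200%/10⌋ = $14,120. Book value $56,483.
Year 3: ⌊$56,483 × 200%/10⌋ = $11,296. Book value $45,187.
Year 4: ⌊$45,187 × 200%/10⌋ = $9,037. Book value $36,150.
Year 5: ⌊$36,150 × 200%/10⌋ = $7,230. Book value $28,920.
Year 6: ⌊$28,920 × 200%/10⌋ = $5,784. Book value $23,136.
Year 7: ⌊$23,136 × 200%/10⌋ = $4,627. Book value $18,509.
Year 8: ⌊$18,509 × 200%/10⌋ = $3,701. Book value $14,808.
Year 9: ⌊$14,808 × 200%/10⌋ = $2,961. Book value $11,847.
Year 10 (final): $11,847 − $10,700 = $1,147. Book value $10,700.

$17,650; $14,120; $11,296; $9,037; $7,230; $5,784; $4,627; $3,701; $2,961; $1,147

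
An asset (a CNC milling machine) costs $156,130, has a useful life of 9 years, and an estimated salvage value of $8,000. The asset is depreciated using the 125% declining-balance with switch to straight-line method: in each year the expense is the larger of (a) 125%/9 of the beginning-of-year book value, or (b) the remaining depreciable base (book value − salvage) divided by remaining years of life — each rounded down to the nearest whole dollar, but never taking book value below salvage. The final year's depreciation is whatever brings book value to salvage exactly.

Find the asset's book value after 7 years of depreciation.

Depreciable base = $156,130 − $8,000 = $148,130.
Year 1: DB = ⌊$156,130 × 125%/9⌋ = $21,684; SL = ⌊$148,130/9⌋ = $16,458 → take DB $21,684. Book value $134,446.
Year 2: DB = ⌊$134,446 × 125%/9⌋ = $18,673; SL = ⌊$126,446/8⌋ = $15,805 → take DB $18,673. Book value $115,773.
Year 3: DB = ⌊$115,773 × 125%/9⌋ = $16,079; SL = ⌊$107,773/7⌋ = $15,396 → take DB $16,079. Book value $99,694.
Year 4: DB = ⌊$99,694 × 125%/9⌋ = $13,846; SL = ⌊$91,694/6⌋ = $15,282 → take SL $15,282. Book value $84,412.
Year 5: DB = ⌊$84,412 × 125%/9⌋ = $11,723; SL = ⌊$76,412/5⌋ = $15,282 → take SL $15,282. Book value $69,130.
Year 6: DB = ⌊$69,130 × 125%/9⌋ = $9,601; SL = ⌊$61,130/4⌋ = $15,282 → take SL $15,282. Book value $53,848.
Year 7: DB = ⌊$53,848 × 125%/9⌋ = $7,478; SL = ⌊$45,848/3⌋ = $15,282 → take SL $15,282. Book value $38,566.

$38,566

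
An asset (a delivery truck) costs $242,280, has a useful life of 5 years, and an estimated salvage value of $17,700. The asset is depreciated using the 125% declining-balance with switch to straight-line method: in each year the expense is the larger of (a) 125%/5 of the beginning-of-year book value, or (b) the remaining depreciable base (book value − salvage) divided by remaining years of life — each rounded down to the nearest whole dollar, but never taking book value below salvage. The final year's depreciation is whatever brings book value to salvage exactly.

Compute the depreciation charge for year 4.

$39,528

Depreciable base = $242,280 − $17,700 = $224,580.
Year 1: DB = ⌊$242,280 × 125%/5⌋ = $60,570; SL = ⌊$224,580/5⌋ = $44,916 → take DB $60,570. Book value $181,710.
Year 2: DB = ⌊$181,710 × 125%/5⌋ = $45,427; SL = ⌊$164,010/4⌋ = $41,002 → take DB $45,427. Book value $136,283.
Year 3: DB = ⌊$136,283 × 125%/5⌋ = $34,070; SL = ⌊$118,583/3⌋ = $39,527 → take SL $39,527. Book value $96,756.
Year 4: DB = ⌊$96,756 × 125%/5⌋ = $24,189; SL = ⌊$79,056/2⌋ = $39,528 → take SL $39,528. Book value $57,228.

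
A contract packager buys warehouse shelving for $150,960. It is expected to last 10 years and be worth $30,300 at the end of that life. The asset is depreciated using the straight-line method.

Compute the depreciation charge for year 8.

Depreciable base = $150,960 − $30,300 = $120,660.
Annual expense = $120,660 / 10 = $12,066.

$12,066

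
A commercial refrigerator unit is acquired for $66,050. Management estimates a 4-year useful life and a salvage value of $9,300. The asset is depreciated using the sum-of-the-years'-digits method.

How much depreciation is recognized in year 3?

$11,350

Depreciable base = $66,050 − $9,300 = $56,750.
Sum of the years' digits = 4+3+2+1 = 10.
Year 1: $56,750 × 4/10 = $22,700. Book value $43,350.
Year 2: $56,750 × 3/10 = $17,025. Book value $26,325.
Year 3: $56,750 × 2/10 = $11,350. Book value $14,975.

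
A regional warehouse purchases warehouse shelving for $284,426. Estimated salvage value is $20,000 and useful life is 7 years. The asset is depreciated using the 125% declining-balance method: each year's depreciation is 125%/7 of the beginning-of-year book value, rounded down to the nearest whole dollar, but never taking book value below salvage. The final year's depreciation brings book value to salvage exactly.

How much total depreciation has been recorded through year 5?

Depreciable base = $284,426 − $20,000 = $264,426.
Year 1: ⌊$284,426 × 125%/7⌋ = $50,790. Book value $233,636.
Year 2: ⌊$233,636 × 125%/7⌋ = $41,720. Book value $191,916.
Year 3: ⌊$191,916 × 125%/7⌋ = $34,270. Book value $157,646.
Year 4: ⌊$157,646 × 125%/7⌋ = $28,151. Book value $129,495.
Year 5: ⌊$129,495 × 125%/7⌋ = $23,124. Book value $106,371.
Accumulated through year 5 = $284,426 − $106,371 = $178,055.

$178,055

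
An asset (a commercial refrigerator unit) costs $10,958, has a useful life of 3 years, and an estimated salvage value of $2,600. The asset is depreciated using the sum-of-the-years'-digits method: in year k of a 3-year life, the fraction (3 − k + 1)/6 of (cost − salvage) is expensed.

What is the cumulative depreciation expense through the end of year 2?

$6,965

Depreciable base = $10,958 − $2,600 = $8,358.
Sum of the years' digits = 3+2+1 = 6.
Year 1: $8,358 × 3/6 = $4,179. Book value $6,779.
Year 2: $8,358 × 2/6 = $2,786. Book value $3,993.
Accumulated through year 2 = $10,958 − $3,993 = $6,965.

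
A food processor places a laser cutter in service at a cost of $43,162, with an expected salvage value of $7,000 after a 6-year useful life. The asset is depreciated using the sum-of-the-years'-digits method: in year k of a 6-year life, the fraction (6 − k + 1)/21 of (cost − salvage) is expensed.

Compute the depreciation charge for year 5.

$3,444

Depreciable base = $43,162 − $7,000 = $36,162.
Sum of the years' digits = 6+5+4+3+2+1 = 21.
Year 1: $36,162 × 6/21 = $10,332. Book value $32,830.
Year 2: $36,162 × 5/21 = $8,610. Book value $24,220.
Year 3: $36,162 × 4/21 = $6,888. Book value $17,332.
Year 4: $36,162 × 3/21 = $5,166. Book value $12,166.
Year 5: $36,162 × 2/21 = $3,444. Book value $8,722.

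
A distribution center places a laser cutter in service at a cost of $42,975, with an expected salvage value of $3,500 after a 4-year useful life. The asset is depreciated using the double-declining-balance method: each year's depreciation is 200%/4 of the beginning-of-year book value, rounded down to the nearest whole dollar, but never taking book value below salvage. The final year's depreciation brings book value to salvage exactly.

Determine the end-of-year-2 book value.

$10,744

Depreciable base = $42,975 − $3,500 = $39,475.
Year 1: ⌊$42,975 × 200%/4⌋ = $21,487. Book value $21,488.
Year 2: ⌊$21,488 × 200%/4⌋ = $10,744. Book value $10,744.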